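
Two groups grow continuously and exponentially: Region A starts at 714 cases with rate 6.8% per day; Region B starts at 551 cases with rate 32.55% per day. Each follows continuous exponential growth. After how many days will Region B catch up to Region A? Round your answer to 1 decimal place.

714·e^(0.068t) = 551·e^(0.3255t)
714/551 = e^((0.3255 − 0.068)t) → ln(1.29583) = 0.2575·t
t = 0.25915 / 0.2575

t ≈ 1.0 days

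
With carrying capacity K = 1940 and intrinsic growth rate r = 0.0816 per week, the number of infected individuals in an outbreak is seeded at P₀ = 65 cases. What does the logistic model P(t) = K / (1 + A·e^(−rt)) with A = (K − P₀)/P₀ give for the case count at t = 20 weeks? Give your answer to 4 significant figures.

A = (1940 − 65)/65 = 28.84615
P(20) = 1940 / (1 + 28.84615·e^(−0.0816·20)) = 1940 / (1 + 28.84615·0.195538)
= 1940 / 6.64052 ≈ 292.15

≈ 292.1 cases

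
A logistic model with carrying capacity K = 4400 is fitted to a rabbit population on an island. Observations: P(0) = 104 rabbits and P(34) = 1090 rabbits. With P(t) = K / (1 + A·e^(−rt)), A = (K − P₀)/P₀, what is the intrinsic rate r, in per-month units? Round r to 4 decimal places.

A = (4400 − 104)/104 = 41.30769
1090 = 4400/(1 + 41.30769·e^(−r·34)) → e^(−34r) = (4.0367 − 1)/41.30769 = 0.073514
r = −ln(0.073514)/34 = 2.61028/34

r ≈ 0.0768 per month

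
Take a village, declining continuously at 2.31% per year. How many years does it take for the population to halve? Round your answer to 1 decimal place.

half-life ≈ 30.0 years

half-life = ln(2) / |r| = 0.69315 / 0.0231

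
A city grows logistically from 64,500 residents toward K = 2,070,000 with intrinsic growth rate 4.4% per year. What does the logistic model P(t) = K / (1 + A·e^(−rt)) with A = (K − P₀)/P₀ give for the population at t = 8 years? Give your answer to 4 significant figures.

A = (2070000 − 64500)/64500 = 31.09302
P(8) = 2070000 / (1 + 31.09302·e^(−0.044·8)) = 2070000 / (1 + 31.09302·0.70328)
= 2070000 / 22.86711 ≈ 90523.05

≈ 90,520 residents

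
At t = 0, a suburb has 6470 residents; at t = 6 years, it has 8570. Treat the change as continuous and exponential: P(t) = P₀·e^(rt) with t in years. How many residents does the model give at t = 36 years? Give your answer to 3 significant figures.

r = ln(8570/6470) / 6 ≈ 0.046849 per year
P(36) = 6470 · e^(0.046849·36) = 6470 · 5.40081 ≈ 34943.27

≈ 34,900 residents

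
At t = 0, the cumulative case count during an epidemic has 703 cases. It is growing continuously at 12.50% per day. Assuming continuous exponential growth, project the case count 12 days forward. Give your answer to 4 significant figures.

P(12) = 703 · e^(0.125·12) = 703 · e^(1.5)
= 703 · 4.48169 ≈ 3150.63

≈ 3,151 cases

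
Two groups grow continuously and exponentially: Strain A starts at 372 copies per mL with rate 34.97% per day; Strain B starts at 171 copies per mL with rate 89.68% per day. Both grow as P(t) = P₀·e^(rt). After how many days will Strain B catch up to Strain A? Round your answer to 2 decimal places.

t ≈ 1.42 days

372·e^(0.3497t) = 171·e^(0.8968t)
372/171 = e^((0.8968 − 0.3497)t) → ln(2.17544) = 0.5471·t
t = 0.77723 / 0.5471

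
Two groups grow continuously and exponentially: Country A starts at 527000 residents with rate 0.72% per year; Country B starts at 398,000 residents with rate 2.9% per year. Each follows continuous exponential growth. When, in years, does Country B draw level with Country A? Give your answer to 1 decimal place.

t ≈ 12.9 years

527000·e^(0.0072t) = 398000·e^(0.029t)
527000/398000 = e^((0.029 − 0.0072)t) → ln(1.32412) = 0.0218·t
t = 0.28075 / 0.0218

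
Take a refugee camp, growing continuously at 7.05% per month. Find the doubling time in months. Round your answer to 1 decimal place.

doubling time ≈ 9.8 months

doubling time = ln(2) / |r| = 0.69315 / 0.0705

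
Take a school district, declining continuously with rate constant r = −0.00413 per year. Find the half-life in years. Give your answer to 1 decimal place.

half-life ≈ 167.8 years

half-life = ln(2) / |r| = 0.69315 / 0.00413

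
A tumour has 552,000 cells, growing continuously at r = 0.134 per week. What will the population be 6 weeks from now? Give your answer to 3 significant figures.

P(6) = 552000 · e^(0.134·6) = 552000 · e^(0.804)
= 552000 · 2.23446 ≈ 1233422.43

≈ 1,230,000 cells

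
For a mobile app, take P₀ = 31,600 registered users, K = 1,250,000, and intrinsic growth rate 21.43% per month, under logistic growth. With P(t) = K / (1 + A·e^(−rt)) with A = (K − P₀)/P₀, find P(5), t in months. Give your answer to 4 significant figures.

A = (1250000 − 31600)/31600 = 38.55696
P(5) = 1250000 / (1 + 38.55696·e^(−0.2143·5)) = 1250000 / (1 + 38.55696·0.342494)
= 1250000 / 14.20554 ≈ 87993.82

≈ 87,990 registered users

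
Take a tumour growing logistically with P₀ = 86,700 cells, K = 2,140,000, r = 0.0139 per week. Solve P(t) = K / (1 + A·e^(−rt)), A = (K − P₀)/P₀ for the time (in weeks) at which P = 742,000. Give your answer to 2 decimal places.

t ≈ 182.11 weeks

A = (2140000 − 86700)/86700 = 23.68281
742000 = 2140000/(1 + 23.68281·e^(−0.0139t)) → 1 + 23.68281·e^(−0.0139t) = 2.8841
e^(−0.0139t) = 0.079555 → t = ln(12.56985)/0.0139 = 2.5313/0.0139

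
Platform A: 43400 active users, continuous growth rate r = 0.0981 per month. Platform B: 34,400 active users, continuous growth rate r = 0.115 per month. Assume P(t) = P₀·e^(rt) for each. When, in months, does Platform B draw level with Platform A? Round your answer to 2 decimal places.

43400·e^(0.0981t) = 34400·e^(0.115t)
43400/34400 = e^((0.115 − 0.0981)t) → ln(1.26163) = 0.0169·t
t = 0.2324 / 0.0169

t ≈ 13.75 months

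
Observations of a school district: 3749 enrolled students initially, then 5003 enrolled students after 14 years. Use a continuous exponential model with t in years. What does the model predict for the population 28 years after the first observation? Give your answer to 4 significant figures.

≈ 6,676 enrolled students

r = ln(5003/3749) / 14 ≈ 0.020611 per year
P(28) = 3749 · e^(0.020611·28) = 3749 · 1.78086 ≈ 6676.45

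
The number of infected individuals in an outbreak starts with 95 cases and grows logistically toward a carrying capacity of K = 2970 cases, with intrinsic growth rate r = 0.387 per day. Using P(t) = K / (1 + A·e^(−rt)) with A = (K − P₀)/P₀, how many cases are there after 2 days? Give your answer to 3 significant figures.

A = (2970 − 95)/95 = 30.26316
P(2) = 2970 / (1 + 30.26316·e^(−0.387·2)) = 2970 / (1 + 30.26316·0.461165)
= 2970 / 14.9563 ≈ 198.58

≈ 199 cases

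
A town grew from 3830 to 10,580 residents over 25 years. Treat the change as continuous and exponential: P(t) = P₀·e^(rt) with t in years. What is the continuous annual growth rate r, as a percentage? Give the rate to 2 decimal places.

r ≈ 4.06% per year

10580 = 3830 · e^(r·25)
e^(25r) = 10580/3830 = 2.7624
r = ln(2.7624) / 25 = 1.0161 / 25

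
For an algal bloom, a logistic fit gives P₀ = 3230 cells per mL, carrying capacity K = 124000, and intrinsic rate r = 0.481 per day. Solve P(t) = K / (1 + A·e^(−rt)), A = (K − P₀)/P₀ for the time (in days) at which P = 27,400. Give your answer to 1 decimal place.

t ≈ 4.9 days

A = (124000 − 3230)/3230 = 37.39009
27400 = 124000/(1 + 37.39009·e^(−0.481t)) → 1 + 37.39009·e^(−0.481t) = 4.52555
e^(−0.481t) = 0.094291 → t = ln(10.60547)/0.481 = 2.36137/0.481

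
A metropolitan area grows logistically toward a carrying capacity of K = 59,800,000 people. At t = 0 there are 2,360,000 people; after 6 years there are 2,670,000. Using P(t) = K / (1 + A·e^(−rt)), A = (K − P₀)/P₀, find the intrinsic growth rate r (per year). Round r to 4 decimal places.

r ≈ 0.0215 per year

A = (59800000 − 2360000)/2360000 = 24.33898
2670000 = 59800000/(1 + 24.33898·e^(−r·6)) → e^(−6r) = (22.397 − 1)/24.33898 = 0.879125
r = −ln(0.879125)/6 = 0.12883/6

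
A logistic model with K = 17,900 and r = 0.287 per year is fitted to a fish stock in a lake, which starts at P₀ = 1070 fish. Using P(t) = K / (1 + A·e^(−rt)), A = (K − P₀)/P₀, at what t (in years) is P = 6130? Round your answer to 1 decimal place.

A = (17900 − 1070)/1070 = 15.72897
6130 = 17900/(1 + 15.72897·e^(−0.287t)) → 1 + 15.72897·e^(−0.287t) = 2.92007
e^(−0.287t) = 0.122072 → t = ln(8.19189)/0.287 = 2.10315/0.287

t ≈ 7.3 years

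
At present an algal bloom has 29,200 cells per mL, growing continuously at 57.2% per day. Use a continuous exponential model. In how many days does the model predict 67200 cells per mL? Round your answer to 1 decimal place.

67200 = 29200 · e^(0.572·t)
t = ln(67200/29200) / 0.572 = ln(2.30137) / 0.572 = 0.8335 / 0.572

t ≈ 1.5 days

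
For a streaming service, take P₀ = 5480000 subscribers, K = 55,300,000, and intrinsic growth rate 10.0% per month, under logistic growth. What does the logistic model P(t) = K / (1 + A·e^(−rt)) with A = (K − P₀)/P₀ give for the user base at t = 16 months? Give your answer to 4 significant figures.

A = (55300000 − 5480000)/5480000 = 9.09124
P(16) = 55300000 / (1 + 9.09124·e^(−0.1·16)) = 55300000 / (1 + 9.09124·0.201897)
= 55300000 / 2.83549 ≈ 19502802.83

≈ 19,500,000 subscribers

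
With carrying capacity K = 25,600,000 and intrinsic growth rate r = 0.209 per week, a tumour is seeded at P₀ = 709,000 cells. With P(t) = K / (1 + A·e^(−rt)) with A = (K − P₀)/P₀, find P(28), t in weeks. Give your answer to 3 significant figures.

≈ 23,300,000 cells

A = (25600000 − 709000)/709000 = 35.10719
P(28) = 25600000 / (1 + 35.10719·e^(−0.209·28)) = 25600000 / (1 + 35.10719·0.002874)
= 25600000 / 1.1009 ≈ 23253634.6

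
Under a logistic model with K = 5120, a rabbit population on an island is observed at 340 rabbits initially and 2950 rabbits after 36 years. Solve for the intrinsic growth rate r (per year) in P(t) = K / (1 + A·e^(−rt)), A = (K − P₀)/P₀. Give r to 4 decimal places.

A = (5120 − 340)/340 = 14.05882
2950 = 5120/(1 + 14.05882·e^(−r·36)) → e^(−36r) = (1.73559 − 1)/14.05882 = 0.052323
r = −ln(0.052323)/36 = 2.95033/36

r ≈ 0.0820 per year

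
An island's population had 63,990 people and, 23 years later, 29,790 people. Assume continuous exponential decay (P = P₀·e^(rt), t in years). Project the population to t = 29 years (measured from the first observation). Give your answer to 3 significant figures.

≈ 24,400 people

r = ln(29790/63990) / 23 ≈ -0.033241 per year
P(29) = 63990 · e^(-0.033241·29) = 63990 · 0.38136 ≈ 24403.43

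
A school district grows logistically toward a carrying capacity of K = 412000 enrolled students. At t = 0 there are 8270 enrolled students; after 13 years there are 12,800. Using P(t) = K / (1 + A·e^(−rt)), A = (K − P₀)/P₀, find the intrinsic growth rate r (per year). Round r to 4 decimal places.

r ≈ 0.0345 per year

A = (412000 − 8270)/8270 = 48.81862
12800 = 412000/(1 + 48.81862·e^(−r·13)) → e^(−13r) = (32.1875 − 1)/48.81862 = 0.638844
r = −ln(0.638844)/13 = 0.44809/13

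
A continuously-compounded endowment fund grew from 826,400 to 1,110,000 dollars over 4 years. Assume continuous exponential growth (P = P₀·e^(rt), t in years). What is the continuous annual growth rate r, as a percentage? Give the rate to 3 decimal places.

1110000 = 826400 · e^(r·4)
e^(4r) = 1110000/826400 = 1.34318
r = ln(1.34318) / 4 = 0.29504 / 4

r ≈ 7.376% per year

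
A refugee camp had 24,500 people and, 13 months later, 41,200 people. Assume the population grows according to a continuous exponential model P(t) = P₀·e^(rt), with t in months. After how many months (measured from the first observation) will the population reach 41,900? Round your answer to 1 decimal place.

t ≈ 13.4 months

r = ln(41200/24500) / 13 ≈ 0.039982 per month
t = ln(41900/24500) / r = 0.53661 / 0.039982 ≈ 13.421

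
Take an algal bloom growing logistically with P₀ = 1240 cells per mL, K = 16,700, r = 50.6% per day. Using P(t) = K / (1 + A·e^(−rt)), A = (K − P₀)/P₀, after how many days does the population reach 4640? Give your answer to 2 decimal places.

t ≈ 3.10 days

A = (16700 − 1240)/1240 = 12.46774
4640 = 16700/(1 + 12.46774·e^(−0.506t)) → 1 + 12.46774·e^(−0.506t) = 3.59914
e^(−0.506t) = 0.208469 → t = ln(4.79688)/0.506 = 1.56796/0.506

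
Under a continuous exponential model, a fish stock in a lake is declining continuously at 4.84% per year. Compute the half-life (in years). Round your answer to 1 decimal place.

half-life ≈ 14.3 years

half-life = ln(2) / |r| = 0.69315 / 0.0484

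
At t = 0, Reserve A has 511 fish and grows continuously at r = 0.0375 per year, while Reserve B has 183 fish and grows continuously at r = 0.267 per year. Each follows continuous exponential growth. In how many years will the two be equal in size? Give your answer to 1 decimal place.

511·e^(0.0375t) = 183·e^(0.267t)
511/183 = e^((0.267 − 0.0375)t) → ln(2.79235) = 0.2295·t
t = 1.02688 / 0.2295

t ≈ 4.5 years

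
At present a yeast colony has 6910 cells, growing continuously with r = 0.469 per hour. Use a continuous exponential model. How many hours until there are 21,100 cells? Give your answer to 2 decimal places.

t ≈ 2.38 hours

21100 = 6910 · e^(0.469·t)
t = ln(21100/6910) / 0.469 = ln(3.05355) / 0.469 = 1.1163 / 0.469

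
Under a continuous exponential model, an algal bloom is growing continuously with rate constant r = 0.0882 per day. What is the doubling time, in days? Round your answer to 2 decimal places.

doubling time = ln(2) / |r| = 0.69315 / 0.0882

doubling time ≈ 7.86 days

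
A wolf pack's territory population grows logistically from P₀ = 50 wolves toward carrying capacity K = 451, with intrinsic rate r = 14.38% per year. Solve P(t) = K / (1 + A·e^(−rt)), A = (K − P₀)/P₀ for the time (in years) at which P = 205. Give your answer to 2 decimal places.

A = (451 − 50)/50 = 8.02
205 = 451/(1 + 8.02·e^(−0.1438t)) → 1 + 8.02·e^(−0.1438t) = 2.2
e^(−0.1438t) = 0.149626 → t = ln(6.68333)/0.1438 = 1.89962/0.1438

t ≈ 13.21 years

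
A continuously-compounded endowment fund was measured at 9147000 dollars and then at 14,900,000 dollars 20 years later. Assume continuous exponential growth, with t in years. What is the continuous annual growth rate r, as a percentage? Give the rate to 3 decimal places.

14900000 = 9147000 · e^(r·20)
e^(20r) = 14900000/9147000 = 1.62895
r = ln(1.62895) / 20 = 0.48794 / 20

r ≈ 2.440% per year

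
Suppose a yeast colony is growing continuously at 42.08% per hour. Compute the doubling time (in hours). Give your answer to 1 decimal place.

doubling time ≈ 1.6 hours

doubling time = ln(2) / |r| = 0.69315 / 0.4208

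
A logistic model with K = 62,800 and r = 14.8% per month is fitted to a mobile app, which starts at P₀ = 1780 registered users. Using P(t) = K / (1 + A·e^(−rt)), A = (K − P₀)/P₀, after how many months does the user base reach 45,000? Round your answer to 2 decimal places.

A = (62800 − 1780)/1780 = 34.2809
45000 = 62800/(1 + 34.2809·e^(−0.148t)) → 1 + 34.2809·e^(−0.148t) = 1.39556
e^(−0.148t) = 0.011539 → t = ln(86.66519)/0.148 = 4.46205/0.148

t ≈ 30.15 months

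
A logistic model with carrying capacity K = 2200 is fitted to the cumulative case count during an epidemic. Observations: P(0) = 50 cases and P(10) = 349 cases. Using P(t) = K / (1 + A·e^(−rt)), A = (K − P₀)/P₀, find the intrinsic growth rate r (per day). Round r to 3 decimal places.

r ≈ 0.209 per day

A = (2200 − 50)/50 = 43
349 = 2200/(1 + 43·e^(−r·10)) → e^(−10r) = (6.30372 − 1)/43 = 0.123342
r = −ln(0.123342)/10 = 2.09279/10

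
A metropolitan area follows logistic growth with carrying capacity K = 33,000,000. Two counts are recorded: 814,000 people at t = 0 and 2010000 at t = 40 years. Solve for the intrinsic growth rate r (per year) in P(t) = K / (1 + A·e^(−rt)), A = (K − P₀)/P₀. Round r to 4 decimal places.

r ≈ 0.0235 per year

A = (33000000 − 814000)/814000 = 39.54054
2010000 = 33000000/(1 + 39.54054·e^(−r·40)) → e^(−40r) = (16.41791 − 1)/39.54054 = 0.389927
r = −ln(0.389927)/40 = 0.9418/40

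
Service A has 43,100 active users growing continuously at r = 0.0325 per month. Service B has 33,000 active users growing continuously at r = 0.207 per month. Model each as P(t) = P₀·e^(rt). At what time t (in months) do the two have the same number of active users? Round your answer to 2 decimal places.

43100·e^(0.0325t) = 33000·e^(0.207t)
43100/33000 = e^((0.207 − 0.0325)t) → ln(1.30606) = 0.1745·t
t = 0.26702 / 0.1745

t ≈ 1.53 months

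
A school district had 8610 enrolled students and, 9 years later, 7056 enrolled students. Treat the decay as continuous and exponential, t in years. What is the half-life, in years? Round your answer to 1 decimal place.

r = ln(7056/8610) / 9 = ln(0.81951) / 9 ≈ -0.022116 per year
half-life = ln 2 / |r| = 0.69315 / 0.022116

half-life ≈ 31.3 years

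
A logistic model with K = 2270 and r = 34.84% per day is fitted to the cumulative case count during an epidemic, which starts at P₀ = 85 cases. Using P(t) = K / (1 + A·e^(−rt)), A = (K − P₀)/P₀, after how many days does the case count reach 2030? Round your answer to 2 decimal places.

A = (2270 − 85)/85 = 25.70588
2030 = 2270/(1 + 25.70588·e^(−0.3484t)) → 1 + 25.70588·e^(−0.3484t) = 1.11823
e^(−0.3484t) = 0.004599 → t = ln(217.42892)/0.3484 = 5.38187/0.3484

t ≈ 15.45 days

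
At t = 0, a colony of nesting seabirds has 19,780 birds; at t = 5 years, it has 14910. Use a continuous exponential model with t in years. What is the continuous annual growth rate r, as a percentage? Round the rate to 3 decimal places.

r ≈ -5.653% per year

14910 = 19780 · e^(r·5)
e^(5r) = 14910/19780 = 0.75379
r = ln(0.75379) / 5 = -0.28264 / 5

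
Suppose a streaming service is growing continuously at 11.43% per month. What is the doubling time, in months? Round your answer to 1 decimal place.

doubling time = ln(2) / |r| = 0.69315 / 0.1143

doubling time ≈ 6.1 months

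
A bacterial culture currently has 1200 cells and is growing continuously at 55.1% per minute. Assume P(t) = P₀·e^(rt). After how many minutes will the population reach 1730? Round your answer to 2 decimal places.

t ≈ 0.66 minutes

1730 = 1200 · e^(0.551·t)
t = ln(1730/1200) / 0.551 = ln(1.44167) / 0.551 = 0.3658 / 0.551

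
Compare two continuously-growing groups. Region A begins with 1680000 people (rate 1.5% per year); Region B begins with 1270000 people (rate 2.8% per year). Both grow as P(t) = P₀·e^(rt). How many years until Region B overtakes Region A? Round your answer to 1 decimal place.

t ≈ 21.5 years

1680000·e^(0.015t) = 1270000·e^(0.028t)
1680000/1270000 = e^((0.028 − 0.015)t) → ln(1.32283) = 0.013·t
t = 0.27978 / 0.013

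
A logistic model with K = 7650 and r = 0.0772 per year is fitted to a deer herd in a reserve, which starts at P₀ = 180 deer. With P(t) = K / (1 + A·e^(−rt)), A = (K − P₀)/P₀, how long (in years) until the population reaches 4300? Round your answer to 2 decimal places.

t ≈ 51.49 years

A = (7650 − 180)/180 = 41.5
4300 = 7650/(1 + 41.5·e^(−0.0772t)) → 1 + 41.5·e^(−0.0772t) = 1.77907
e^(−0.0772t) = 0.018773 → t = ln(53.26866)/0.0772 = 3.97535/0.0772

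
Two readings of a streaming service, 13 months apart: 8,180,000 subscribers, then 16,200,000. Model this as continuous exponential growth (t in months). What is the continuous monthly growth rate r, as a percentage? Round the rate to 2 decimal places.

r ≈ 5.26% per month

16200000 = 8180000 · e^(r·13)
e^(13r) = 16200000/8180000 = 1.98044
r = ln(1.98044) / 13 = 0.68332 / 13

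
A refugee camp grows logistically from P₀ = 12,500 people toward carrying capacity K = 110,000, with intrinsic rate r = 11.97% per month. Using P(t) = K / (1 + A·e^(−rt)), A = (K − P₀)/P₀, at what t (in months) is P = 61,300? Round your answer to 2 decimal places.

t ≈ 19.08 months

A = (110000 − 12500)/12500 = 7.8
61300 = 110000/(1 + 7.8·e^(−0.1197t)) → 1 + 7.8·e^(−0.1197t) = 1.79445
e^(−0.1197t) = 0.101853 → t = ln(9.81807)/0.1197 = 2.28422/0.1197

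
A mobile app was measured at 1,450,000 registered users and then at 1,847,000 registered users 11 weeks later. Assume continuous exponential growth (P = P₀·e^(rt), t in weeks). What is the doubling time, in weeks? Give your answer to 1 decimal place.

doubling time ≈ 31.5 weeks

r = ln(1847000/1450000) / 11 = ln(1.27379) / 11 ≈ 0.022 per week
doubling time = ln 2 / |r| = 0.69315 / 0.022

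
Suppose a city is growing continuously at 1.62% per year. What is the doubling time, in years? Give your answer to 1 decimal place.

doubling time = ln(2) / |r| = 0.69315 / 0.0162

doubling time ≈ 42.8 years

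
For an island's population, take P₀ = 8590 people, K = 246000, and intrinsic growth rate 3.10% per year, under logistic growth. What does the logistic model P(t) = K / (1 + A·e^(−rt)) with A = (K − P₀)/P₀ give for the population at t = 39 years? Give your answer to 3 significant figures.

A = (246000 − 8590)/8590 = 27.63795
P(39) = 246000 / (1 + 27.63795·e^(−0.031·39)) = 246000 / (1 + 27.63795·0.298496)
= 246000 / 9.24981 ≈ 26595.15

≈ 26,600 people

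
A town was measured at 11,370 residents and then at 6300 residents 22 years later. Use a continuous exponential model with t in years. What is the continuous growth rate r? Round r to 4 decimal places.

r ≈ -0.0268 per year

6300 = 11370 · e^(r·22)
e^(22r) = 6300/11370 = 0.55409
r = ln(0.55409) / 22 = -0.59043 / 22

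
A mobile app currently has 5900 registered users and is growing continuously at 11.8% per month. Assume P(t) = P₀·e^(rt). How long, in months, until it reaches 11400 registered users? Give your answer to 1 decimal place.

t ≈ 5.6 months

11400 = 5900 · e^(0.118·t)
t = ln(11400/5900) / 0.118 = ln(1.9322) / 0.118 = 0.65866 / 0.118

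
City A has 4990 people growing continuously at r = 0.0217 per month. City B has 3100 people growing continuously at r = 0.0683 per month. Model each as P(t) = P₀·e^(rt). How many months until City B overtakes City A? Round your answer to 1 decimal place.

t ≈ 10.2 months

4990·e^(0.0217t) = 3100·e^(0.0683t)
4990/3100 = e^((0.0683 − 0.0217)t) → ln(1.60968) = 0.0466·t
t = 0.47603 / 0.0466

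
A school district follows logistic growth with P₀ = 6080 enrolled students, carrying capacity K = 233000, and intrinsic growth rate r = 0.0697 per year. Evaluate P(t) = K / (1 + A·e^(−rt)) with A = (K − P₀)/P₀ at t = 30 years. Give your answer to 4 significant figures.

≈ 41,520 enrolled students

A = (233000 − 6080)/6080 = 37.32237
P(30) = 233000 / (1 + 37.32237·e^(−0.0697·30)) = 233000 / (1 + 37.32237·0.123564)
= 233000 / 5.61168 ≈ 41520.52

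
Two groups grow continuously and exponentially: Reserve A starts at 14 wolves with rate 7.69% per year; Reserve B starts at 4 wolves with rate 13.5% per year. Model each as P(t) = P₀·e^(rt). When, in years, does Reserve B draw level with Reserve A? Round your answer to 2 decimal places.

t ≈ 21.56 years

14·e^(0.0769t) = 4·e^(0.135t)
14/4 = e^((0.135 − 0.0769)t) → ln(3.5) = 0.0581·t
t = 1.25276 / 0.0581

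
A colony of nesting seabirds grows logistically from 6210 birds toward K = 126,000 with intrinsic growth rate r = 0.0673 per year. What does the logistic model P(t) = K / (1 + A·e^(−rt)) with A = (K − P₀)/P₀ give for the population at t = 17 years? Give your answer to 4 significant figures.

A = (126000 − 6210)/6210 = 19.28986
P(17) = 126000 / (1 + 19.28986·e^(−0.0673·17)) = 126000 / (1 + 19.28986·0.31851)
= 126000 / 7.14402 ≈ 17637.13

≈ 17,640 birds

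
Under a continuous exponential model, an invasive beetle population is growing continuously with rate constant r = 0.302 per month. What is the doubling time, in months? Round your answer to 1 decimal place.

doubling time = ln(2) / |r| = 0.69315 / 0.302

doubling time ≈ 2.3 months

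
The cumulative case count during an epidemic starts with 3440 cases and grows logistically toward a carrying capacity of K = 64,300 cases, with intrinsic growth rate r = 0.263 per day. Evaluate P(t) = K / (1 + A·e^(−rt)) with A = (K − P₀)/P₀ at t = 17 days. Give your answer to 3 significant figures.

≈ 53,500 cases

A = (64300 − 3440)/3440 = 17.69186
P(17) = 64300 / (1 + 17.69186·e^(−0.263·17)) = 64300 / (1 + 17.69186·0.011436)
= 64300 / 1.20232 ≈ 53479.85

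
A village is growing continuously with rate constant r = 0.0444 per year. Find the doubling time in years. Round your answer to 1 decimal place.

doubling time ≈ 15.6 years

doubling time = ln(2) / |r| = 0.69315 / 0.0444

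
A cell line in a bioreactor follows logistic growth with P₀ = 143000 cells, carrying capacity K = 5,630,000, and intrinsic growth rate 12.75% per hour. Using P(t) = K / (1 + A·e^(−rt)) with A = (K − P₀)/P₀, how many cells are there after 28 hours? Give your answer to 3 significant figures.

A = (5630000 − 143000)/143000 = 38.37063
P(28) = 5630000 / (1 + 38.37063·e^(−0.1275·28)) = 5630000 / (1 + 38.37063·0.028156)
= 5630000 / 2.08036 ≈ 2706265.21

≈ 2,710,000 cells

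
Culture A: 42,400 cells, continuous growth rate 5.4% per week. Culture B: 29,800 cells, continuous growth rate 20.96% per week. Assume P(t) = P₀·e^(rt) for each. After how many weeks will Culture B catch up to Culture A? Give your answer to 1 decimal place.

t ≈ 2.3 weeks

42400·e^(0.054t) = 29800·e^(0.2096t)
42400/29800 = e^((0.2096 − 0.054)t) → ln(1.42282) = 0.1556·t
t = 0.35264 / 0.1556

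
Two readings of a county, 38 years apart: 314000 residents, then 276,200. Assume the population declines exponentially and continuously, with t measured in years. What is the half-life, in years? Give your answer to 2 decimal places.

r = ln(276200/314000) / 38 = ln(0.87962) / 38 ≈ -0.003375 per year
half-life = ln 2 / |r| = 0.69315 / 0.003375

half-life ≈ 205.35 years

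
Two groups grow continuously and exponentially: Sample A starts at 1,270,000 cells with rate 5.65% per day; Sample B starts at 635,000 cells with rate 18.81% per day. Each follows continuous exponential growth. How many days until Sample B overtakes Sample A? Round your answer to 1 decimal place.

t ≈ 5.3 days

1270000·e^(0.0565t) = 635000·e^(0.1881t)
1270000/635000 = e^((0.1881 − 0.0565)t) → ln(2) = 0.1316·t
t = 0.69315 / 0.1316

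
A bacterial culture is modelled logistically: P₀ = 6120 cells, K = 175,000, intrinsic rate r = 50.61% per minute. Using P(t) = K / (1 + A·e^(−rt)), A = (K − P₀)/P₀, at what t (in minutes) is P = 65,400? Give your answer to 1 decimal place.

t ≈ 5.5 minutes

A = (175000 − 6120)/6120 = 27.59477
65400 = 175000/(1 + 27.59477·e^(−0.5061t)) → 1 + 27.59477·e^(−0.5061t) = 2.67584
e^(−0.5061t) = 0.06073 → t = ln(16.46622)/0.5061 = 2.80131/0.5061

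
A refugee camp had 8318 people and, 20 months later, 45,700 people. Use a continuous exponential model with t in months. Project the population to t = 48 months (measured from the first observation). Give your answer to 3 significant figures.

≈ 496,000 people

r = ln(45700/8318) / 20 ≈ 0.085184 per month
P(48) = 8318 · e^(0.085184·48) = 8318 · 59.66965 ≈ 496332.14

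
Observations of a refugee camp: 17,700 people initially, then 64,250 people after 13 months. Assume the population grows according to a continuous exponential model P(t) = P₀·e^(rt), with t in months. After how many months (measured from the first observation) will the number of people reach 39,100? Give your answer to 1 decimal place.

r = ln(64250/17700) / 13 ≈ 0.099171 per month
t = ln(39100/17700) / r = 0.79256 / 0.099171 ≈ 7.992

t ≈ 8.0 months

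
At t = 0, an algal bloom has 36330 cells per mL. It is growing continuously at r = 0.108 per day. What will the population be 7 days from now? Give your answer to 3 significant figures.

P(7) = 36330 · e^(0.108·7) = 36330 · e^(0.756)
= 36330 · 2.12974 ≈ 77373.46

≈ 77,400 cells per mL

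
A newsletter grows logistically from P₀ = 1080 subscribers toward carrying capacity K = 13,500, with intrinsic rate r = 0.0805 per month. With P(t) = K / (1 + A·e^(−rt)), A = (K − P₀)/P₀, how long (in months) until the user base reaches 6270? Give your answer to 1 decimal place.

A = (13500 − 1080)/1080 = 11.5
6270 = 13500/(1 + 11.5·e^(−0.0805t)) → 1 + 11.5·e^(−0.0805t) = 2.15311
e^(−0.0805t) = 0.10027 → t = ln(9.97303)/0.0805 = 2.29988/0.0805

t ≈ 28.6 months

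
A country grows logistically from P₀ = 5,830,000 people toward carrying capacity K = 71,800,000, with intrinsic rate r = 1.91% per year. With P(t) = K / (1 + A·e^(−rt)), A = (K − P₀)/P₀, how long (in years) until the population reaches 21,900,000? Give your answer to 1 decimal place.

A = (71800000 − 5830000)/5830000 = 11.31561
21900000 = 71800000/(1 + 11.31561·e^(−0.0191t)) → 1 + 11.31561·e^(−0.0191t) = 3.27854
e^(−0.0191t) = 0.201362 → t = ln(4.96617)/0.0191 = 1.60265/0.0191

t ≈ 83.9 years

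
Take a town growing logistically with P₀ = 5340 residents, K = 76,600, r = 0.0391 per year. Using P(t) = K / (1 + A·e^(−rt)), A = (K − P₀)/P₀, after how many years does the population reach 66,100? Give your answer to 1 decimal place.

A = (76600 − 5340)/5340 = 13.34457
66100 = 76600/(1 + 13.34457·e^(−0.0391t)) → 1 + 13.34457·e^(−0.0391t) = 1.15885
e^(−0.0391t) = 0.011904 → t = ln(84.00724)/0.0391 = 4.4309/0.0391

t ≈ 113.3 years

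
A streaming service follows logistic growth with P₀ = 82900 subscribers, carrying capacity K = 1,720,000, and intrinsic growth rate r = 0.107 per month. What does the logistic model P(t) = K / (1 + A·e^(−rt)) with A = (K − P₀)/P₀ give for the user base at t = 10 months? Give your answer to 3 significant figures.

A = (1720000 − 82900)/82900 = 19.74789
P(10) = 1720000 / (1 + 19.74789·e^(−0.107·10)) = 1720000 / (1 + 19.74789·0.343009)
= 1720000 / 7.77369 ≈ 221259.03

≈ 221,000 subscribers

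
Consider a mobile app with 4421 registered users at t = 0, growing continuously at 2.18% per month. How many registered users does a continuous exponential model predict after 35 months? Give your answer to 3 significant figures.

≈ 9,480 registered users

P(35) = 4421 · e^(0.0218·35) = 4421 · e^(0.763)
= 4421 · 2.1447 ≈ 9481.72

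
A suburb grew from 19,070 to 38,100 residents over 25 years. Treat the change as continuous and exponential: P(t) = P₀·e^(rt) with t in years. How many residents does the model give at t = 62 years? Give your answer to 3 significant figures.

≈ 106,000 residents

r = ln(38100/19070) / 25 ≈ 0.027684 per year
P(62) = 19070 · e^(0.027684·62) = 19070 · 5.56448 ≈ 106114.54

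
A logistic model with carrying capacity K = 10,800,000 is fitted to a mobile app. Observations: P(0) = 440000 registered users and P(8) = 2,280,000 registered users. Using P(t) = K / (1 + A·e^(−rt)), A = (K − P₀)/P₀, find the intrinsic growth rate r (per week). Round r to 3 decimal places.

r ≈ 0.230 per week

A = (10800000 − 440000)/440000 = 23.54545
2280000 = 10800000/(1 + 23.54545·e^(−r·8)) → e^(−8r) = (4.73684 − 1)/23.54545 = 0.158708
r = −ln(0.158708)/8 = 1.84069/8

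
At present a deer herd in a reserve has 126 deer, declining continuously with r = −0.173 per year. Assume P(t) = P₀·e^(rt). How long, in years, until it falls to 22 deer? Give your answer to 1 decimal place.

t ≈ 10.1 years

22 = 126 · e^(-0.173·t)
t = ln(22/126) / -0.173 = ln(0.1746) / -0.173 = -1.74524 / -0.173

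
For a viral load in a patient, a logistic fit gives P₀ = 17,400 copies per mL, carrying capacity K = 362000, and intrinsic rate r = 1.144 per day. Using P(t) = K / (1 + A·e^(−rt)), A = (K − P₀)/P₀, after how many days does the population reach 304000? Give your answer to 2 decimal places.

A = (362000 − 17400)/17400 = 19.8046
304000 = 362000/(1 + 19.8046·e^(−1.144t)) → 1 + 19.8046·e^(−1.144t) = 1.19079
e^(−1.144t) = 0.009634 → t = ln(103.80341)/1.144 = 4.6425/1.144

t ≈ 4.06 days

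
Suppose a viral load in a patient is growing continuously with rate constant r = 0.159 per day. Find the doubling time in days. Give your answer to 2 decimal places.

doubling time = ln(2) / |r| = 0.69315 / 0.159

doubling time ≈ 4.36 days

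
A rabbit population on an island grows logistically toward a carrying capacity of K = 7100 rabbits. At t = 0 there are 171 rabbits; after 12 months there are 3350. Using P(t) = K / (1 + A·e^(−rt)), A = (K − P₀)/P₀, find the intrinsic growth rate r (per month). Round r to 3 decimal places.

A = (7100 − 171)/171 = 40.52047
3350 = 7100/(1 + 40.52047·e^(−r·12)) → e^(−12r) = (2.1194 − 1)/40.52047 = 0.027626
r = −ln(0.027626)/12 = 3.58901/12

r ≈ 0.299 per month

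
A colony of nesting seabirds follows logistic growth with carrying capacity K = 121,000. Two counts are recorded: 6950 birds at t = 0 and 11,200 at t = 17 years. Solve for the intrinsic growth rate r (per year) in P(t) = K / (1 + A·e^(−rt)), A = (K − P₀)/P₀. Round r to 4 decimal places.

r ≈ 0.0303 per year

A = (121000 − 6950)/6950 = 16.41007
11200 = 121000/(1 + 16.41007·e^(−r·17)) → e^(−17r) = (10.80357 − 1)/16.41007 = 0.597412
r = −ln(0.597412)/17 = 0.51515/17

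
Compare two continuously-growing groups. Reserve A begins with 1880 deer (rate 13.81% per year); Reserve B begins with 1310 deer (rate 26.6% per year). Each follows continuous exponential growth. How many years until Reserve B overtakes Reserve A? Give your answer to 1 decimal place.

t ≈ 2.8 years

1880·e^(0.1381t) = 1310·e^(0.266t)
1880/1310 = e^((0.266 − 0.1381)t) → ln(1.43511) = 0.1279·t
t = 0.36124 / 0.1279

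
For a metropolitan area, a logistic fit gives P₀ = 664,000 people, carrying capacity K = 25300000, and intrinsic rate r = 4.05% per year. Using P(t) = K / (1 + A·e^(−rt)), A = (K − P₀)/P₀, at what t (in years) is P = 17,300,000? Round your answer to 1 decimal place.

A = (25300000 − 664000)/664000 = 37.10241
17300000 = 25300000/(1 + 37.10241·e^(−0.0405t)) → 1 + 37.10241·e^(−0.0405t) = 1.46243
e^(−0.0405t) = 0.012464 → t = ln(80.23396)/0.0405 = 4.38495/0.0405

t ≈ 108.3 years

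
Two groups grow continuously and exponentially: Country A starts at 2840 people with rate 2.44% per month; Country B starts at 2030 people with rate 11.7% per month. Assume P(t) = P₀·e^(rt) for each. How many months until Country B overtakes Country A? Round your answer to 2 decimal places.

t ≈ 3.63 months

2840·e^(0.0244t) = 2030·e^(0.117t)
2840/2030 = e^((0.117 − 0.0244)t) → ln(1.39901) = 0.0926·t
t = 0.33577 / 0.0926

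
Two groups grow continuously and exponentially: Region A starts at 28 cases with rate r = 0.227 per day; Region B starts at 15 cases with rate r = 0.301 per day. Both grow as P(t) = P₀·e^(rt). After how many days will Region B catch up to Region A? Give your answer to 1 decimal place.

28·e^(0.227t) = 15·e^(0.301t)
28/15 = e^((0.301 − 0.227)t) → ln(1.86667) = 0.074·t
t = 0.62415 / 0.074

t ≈ 8.4 days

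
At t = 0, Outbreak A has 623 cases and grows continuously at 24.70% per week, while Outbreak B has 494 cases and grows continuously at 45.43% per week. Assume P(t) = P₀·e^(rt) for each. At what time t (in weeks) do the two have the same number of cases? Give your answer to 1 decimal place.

623·e^(0.247t) = 494·e^(0.4543t)
623/494 = e^((0.4543 − 0.247)t) → ln(1.26113) = 0.2073·t
t = 0.23201 / 0.2073

t ≈ 1.1 weeks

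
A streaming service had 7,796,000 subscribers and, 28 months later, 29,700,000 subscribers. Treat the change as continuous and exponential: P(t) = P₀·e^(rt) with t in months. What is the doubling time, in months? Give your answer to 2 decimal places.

doubling time ≈ 14.51 months

r = ln(29700000/7796000) / 28 = ln(3.80965) / 28 ≈ 0.047769 per month
doubling time = ln 2 / |r| = 0.69315 / 0.047769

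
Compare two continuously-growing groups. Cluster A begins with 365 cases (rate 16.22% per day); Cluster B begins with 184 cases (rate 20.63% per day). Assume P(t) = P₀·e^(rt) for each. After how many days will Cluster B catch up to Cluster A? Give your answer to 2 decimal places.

t ≈ 15.53 days

365·e^(0.1622t) = 184·e^(0.2063t)
365/184 = e^((0.2063 − 0.1622)t) → ln(1.9837) = 0.0441·t
t = 0.68496 / 0.0441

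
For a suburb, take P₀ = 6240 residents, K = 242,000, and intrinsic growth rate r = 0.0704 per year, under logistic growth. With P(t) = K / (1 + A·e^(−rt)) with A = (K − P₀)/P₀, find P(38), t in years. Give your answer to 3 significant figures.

≈ 67,200 residents

A = (242000 − 6240)/6240 = 37.78205
P(38) = 242000 / (1 + 37.78205·e^(−0.0704·38)) = 242000 / (1 + 37.78205·0.068893)
= 242000 / 3.60292 ≈ 67167.73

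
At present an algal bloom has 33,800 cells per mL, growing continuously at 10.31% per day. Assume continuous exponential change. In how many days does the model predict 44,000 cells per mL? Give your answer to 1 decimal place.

t ≈ 2.6 days

44000 = 33800 · e^(0.1031·t)
t = ln(44000/33800) / 0.1031 = ln(1.30178) / 0.1031 = 0.26373 / 0.1031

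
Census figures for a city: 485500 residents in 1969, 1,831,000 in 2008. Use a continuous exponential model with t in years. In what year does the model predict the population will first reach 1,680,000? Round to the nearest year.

year 2005

r = ln(1831000/485500) / 39 = 1.32744/39 ≈ 0.034037 per year
t = ln(1680000/485500) / r = 1.24137/0.034037 ≈ 36.47 years after 1969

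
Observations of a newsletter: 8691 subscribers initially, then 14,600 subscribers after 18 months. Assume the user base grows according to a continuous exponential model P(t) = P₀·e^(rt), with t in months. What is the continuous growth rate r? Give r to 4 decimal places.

14600 = 8691 · e^(r·18)
e^(18r) = 14600/8691 = 1.6799
r = ln(1.6799) / 18 = 0.51873 / 18

r ≈ 0.0288 per month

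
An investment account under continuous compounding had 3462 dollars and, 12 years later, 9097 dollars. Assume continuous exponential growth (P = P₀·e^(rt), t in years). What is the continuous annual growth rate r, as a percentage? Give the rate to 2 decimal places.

r ≈ 8.05% per year

9097 = 3462 · e^(r·12)
e^(12r) = 9097/3462 = 2.62767
r = ln(2.62767) / 12 = 0.9661 / 12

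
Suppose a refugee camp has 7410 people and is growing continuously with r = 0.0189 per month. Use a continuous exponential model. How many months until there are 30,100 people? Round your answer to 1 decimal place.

t ≈ 74.2 months

30100 = 7410 · e^(0.0189·t)
t = ln(30100/7410) / 0.0189 = ln(4.06208) / 0.0189 = 1.40169 / 0.0189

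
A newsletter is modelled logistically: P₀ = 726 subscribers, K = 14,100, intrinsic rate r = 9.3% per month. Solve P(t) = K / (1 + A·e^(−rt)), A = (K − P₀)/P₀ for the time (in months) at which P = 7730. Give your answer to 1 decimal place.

t ≈ 33.4 months

A = (14100 − 726)/726 = 18.42149
7730 = 14100/(1 + 18.42149·e^(−0.093t)) → 1 + 18.42149·e^(−0.093t) = 1.82406
e^(−0.093t) = 0.044734 → t = ln(22.35449)/0.093 = 3.10703/0.093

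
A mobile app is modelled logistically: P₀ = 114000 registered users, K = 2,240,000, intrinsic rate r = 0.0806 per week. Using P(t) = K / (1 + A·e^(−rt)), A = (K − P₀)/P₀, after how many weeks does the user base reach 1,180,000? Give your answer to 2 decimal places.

t ≈ 37.63 weeks

A = (2240000 − 114000)/114000 = 18.64912
1180000 = 2240000/(1 + 18.64912·e^(−0.0806t)) → 1 + 18.64912·e^(−0.0806t) = 1.89831
e^(−0.0806t) = 0.048169 → t = ln(20.76034)/0.0806 = 3.03304/0.0806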